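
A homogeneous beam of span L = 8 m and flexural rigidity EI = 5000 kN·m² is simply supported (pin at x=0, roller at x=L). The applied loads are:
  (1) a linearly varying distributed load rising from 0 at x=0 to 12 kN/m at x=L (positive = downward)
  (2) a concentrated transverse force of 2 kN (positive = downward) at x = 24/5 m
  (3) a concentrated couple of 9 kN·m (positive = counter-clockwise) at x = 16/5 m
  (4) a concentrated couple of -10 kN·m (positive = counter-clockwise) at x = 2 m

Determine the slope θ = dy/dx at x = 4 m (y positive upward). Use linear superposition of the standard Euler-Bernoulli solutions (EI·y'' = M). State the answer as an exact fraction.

θ(4) = -3481/3750000 rad

Load 1 — triangular load w₀=12 kN/m (0→w₀ over full span):
  θ_1 = -w₀(7L⁴-30L²x²+15x⁴)/(360LEI) = -12·(7·8⁴-30·8²·4²+15·4⁴)/(360·8·5000) = -14/9375 rad
Load 2 — point force P=2 kN at a=24/5 m (b=L-a=16/5):
  θ_2 = -Pb(L²-b²-3x²)/(6LEI)  [x≤a] = -2·(16/5)·(8²-(16/5)²-3·4²)/(6·8·5000) = -12/78125 rad
Load 3 — applied couple M₀=9 kN·m at a=16/5 m (b=L-a=24/5):
  θ_3 = (M₀x²/(2L)-M₀(x-a)+C₁)/EI  [x>a] with C₁=M₀(3b²-L²)/(6L)=24/25 = (9·4²/(2·8)-9·(4-(16/5))+(24/25))/5000 = 69/125000 rad
Load 4 — applied couple M₀=-10 kN·m at a=2 m (b=L-a=6):
  θ_4 = (M₀x²/(2L)-M₀(x-a)+C₁)/EI  [x>a] with C₁=M₀(3b²-L²)/(6L)=-55/6 = ((-10)·4²/(2·8)-(-10)·(4-2)+(-55/6))/5000 = 1/6000 rad
Superposition: θ = Σ θ_i = -3481/3750000 rad ≈ -0.000928 rad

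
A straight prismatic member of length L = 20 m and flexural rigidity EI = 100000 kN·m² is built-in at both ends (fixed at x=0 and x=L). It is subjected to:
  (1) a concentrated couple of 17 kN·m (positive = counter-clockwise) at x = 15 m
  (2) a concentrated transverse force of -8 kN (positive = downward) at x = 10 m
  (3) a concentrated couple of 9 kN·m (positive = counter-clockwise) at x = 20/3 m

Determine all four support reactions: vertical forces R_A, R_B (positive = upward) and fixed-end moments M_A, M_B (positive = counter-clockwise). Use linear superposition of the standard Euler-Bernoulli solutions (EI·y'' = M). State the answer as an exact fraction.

Load 1 — applied couple M₀=17 kN·m at a=15 m (b=L-a=5):
  R_A = 6M₀ab/L³ = 6·17·15·5/20³ = 153/160 kN
  M_A = M₀b(2a-b)/L² = 17·5·(2·15-5)/20² = 85/16 kN·m
  R_B = -6M₀ab/L³ = -6·17·15·5/20³ = -153/160 kN
  M_B = M₀a(2b-a)/L² = 17·15·(2·5-15)/20² = -51/16 kN·m
Load 2 — point force P=-8 kN at a=10 m (b=L-a=10):
  R_A = Pb²(3a+b)/L³ = (-8)·10²·(3·10+10)/20³ = -4 kN
  M_A = Pab²/L² = (-8)·10·10²/20² = -20 kN·m
  R_B = Pa²(a+3b)/L³ = (-8)·10²·(10+3·10)/20³ = -4 kN
  M_B = -Pa²b/L² = -(-8)·10²·10/20² = 20 kN·m
Load 3 — applied couple M₀=9 kN·m at a=20/3 m (b=L-a=40/3):
  R_A = 6M₀ab/L³ = 6·9·(20/3)·(40/3)/20³ = 3/5 kN
  M_A = M₀b(2a-b)/L² = 9·(40/3)·(2·(20/3)-(40/3))/20² = 0 kN·m
  R_B = -6M₀ab/L³ = -6·9·(20/3)·(40/3)/20³ = -3/5 kN
  M_B = M₀a(2b-a)/L² = 9·(20/3)·(2·(40/3)-(20/3))/20² = 3 kN·m
Superposition: R_A = -391/160 kN, M_A = -235/16 kN·m, R_B = -889/160 kN, M_B = 317/16 kN·m

R_A = -391/160 kN, M_A = -235/16 kN·m, R_B = -889/160 kN, M_B = 317/16 kN·m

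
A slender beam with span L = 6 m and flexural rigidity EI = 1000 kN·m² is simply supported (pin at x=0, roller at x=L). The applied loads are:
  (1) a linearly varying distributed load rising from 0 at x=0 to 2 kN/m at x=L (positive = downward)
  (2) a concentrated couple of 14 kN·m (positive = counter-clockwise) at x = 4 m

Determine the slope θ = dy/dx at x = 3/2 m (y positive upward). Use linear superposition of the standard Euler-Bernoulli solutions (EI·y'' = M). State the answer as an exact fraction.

θ(3/2) = -24823/1920000 rad

Load 1 — triangular load w₀=2 kN/m (0→w₀ over full span):
  θ_1 = -w₀(7L⁴-30L²x²+15x⁴)/(360LEI) = -2·(7·6⁴-30·6²·(3/2)²+15·(3/2)⁴)/(360·6·1000) = -3981/640000 rad
Load 2 — applied couple M₀=14 kN·m at a=4 m (b=L-a=2):
  θ_2 = (M₀x²/(2L)+C₁)/EI  [x≤a] with C₁=M₀(3b²-L²)/(6L)=-28/3 = (14·(3/2)²/(2·6)+(-28/3))/1000 = -161/24000 rad
Superposition: θ = Σ θ_i = -24823/1920000 rad ≈ -0.012929 rad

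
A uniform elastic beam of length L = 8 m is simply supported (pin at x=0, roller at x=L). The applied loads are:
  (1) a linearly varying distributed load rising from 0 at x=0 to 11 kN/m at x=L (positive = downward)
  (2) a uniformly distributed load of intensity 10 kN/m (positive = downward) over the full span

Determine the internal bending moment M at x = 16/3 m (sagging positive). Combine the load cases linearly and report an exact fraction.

M(16/3) = 9280/81 kN·m

Load 1 — triangular load w₀=11 kN/m (0→w₀ over full span):
  M_1 = w₀Lx/6 - w₀x³/(6L) = 11·8·(16/3)/6 - 11·(16/3)³/(6·8) = 3520/81 kN·m
Load 2 — uniform load w=10 kN/m over full span:
  M_2 = wx(L-x)/2 = 10·(16/3)·(8-(16/3))/2 = 640/9 kN·m
Superposition: M = Σ M_i = 9280/81 kN·m ≈ 114.567901 kN·m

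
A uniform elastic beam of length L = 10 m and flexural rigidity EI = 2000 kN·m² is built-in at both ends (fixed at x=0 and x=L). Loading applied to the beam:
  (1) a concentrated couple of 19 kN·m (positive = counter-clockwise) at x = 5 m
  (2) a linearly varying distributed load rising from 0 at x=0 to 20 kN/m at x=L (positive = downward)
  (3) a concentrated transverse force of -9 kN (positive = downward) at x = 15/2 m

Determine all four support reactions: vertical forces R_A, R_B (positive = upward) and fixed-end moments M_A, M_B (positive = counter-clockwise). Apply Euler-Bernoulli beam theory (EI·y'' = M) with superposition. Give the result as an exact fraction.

Load 1 — applied couple M₀=19 kN·m at a=5 m (b=L-a=5):
  R_A = 6M₀ab/L³ = 6·19·5·5/10³ = 57/20 kN
  M_A = M₀b(2a-b)/L² = 19·5·(2·5-5)/10² = 19/4 kN·m
  R_B = -6M₀ab/L³ = -6·19·5·5/10³ = -57/20 kN
  M_B = M₀a(2b-a)/L² = 19·5·(2·5-5)/10² = 19/4 kN·m
Load 2 — triangular load w₀=20 kN/m (0→w₀ over full span):
  R_A = 3w₀L/20 = 3·20·10/20 = 30 kN
  M_A = w₀L²/30 = 20·10²/30 = 200/3 kN·m
  R_B = 7w₀L/20 = 7·20·10/20 = 70 kN
  M_B = -w₀L²/20 = -20·10²/20 = -100 kN·m
Load 3 — point force P=-9 kN at a=15/2 m (b=L-a=5/2):
  R_A = Pb²(3a+b)/L³ = (-9)·(5/2)²·(3·(15/2)+(5/2))/10³ = -45/32 kN
  M_A = Pab²/L² = (-9)·(15/2)·(5/2)²/10² = -135/32 kN·m
  R_B = Pa²(a+3b)/L³ = (-9)·(15/2)²·((15/2)+3·(5/2))/10³ = -243/32 kN
  M_B = -Pa²b/L² = -(-9)·(15/2)²·(5/2)/10² = 405/32 kN·m
Superposition: R_A = 5031/160 kN, M_A = 6451/96 kN·m, R_B = 9529/160 kN, M_B = -2643/32 kN·m

R_A = 5031/160 kN, M_A = 6451/96 kN·m, R_B = 9529/160 kN, M_B = -2643/32 kN·m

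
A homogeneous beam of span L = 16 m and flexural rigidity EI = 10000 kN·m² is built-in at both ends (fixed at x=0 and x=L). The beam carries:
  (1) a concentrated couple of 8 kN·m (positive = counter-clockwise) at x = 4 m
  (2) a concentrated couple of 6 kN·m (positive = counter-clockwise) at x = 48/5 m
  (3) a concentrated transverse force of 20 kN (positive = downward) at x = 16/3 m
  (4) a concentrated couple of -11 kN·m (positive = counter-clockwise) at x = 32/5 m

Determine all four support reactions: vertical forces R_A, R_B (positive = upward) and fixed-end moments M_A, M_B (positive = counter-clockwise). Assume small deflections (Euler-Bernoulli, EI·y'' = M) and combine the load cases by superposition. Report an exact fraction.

R_A = 32243/2160 kN, M_A = 12557/270 kN·m, R_B = 10957/2160 kN, M_B = -6481/270 kN·m

Load 1 — applied couple M₀=8 kN·m at a=4 m (b=L-a=12):
  R_A = 6M₀ab/L³ = 6·8·4·12/16³ = 9/16 kN
  M_A = M₀b(2a-b)/L² = 8·12·(2·4-12)/16² = -3/2 kN·m
  R_B = -6M₀ab/L³ = -6·8·4·12/16³ = -9/16 kN
  M_B = M₀a(2b-a)/L² = 8·4·(2·12-4)/16² = 5/2 kN·m
Load 2 — applied couple M₀=6 kN·m at a=48/5 m (b=L-a=32/5):
  R_A = 6M₀ab/L³ = 6·6·(48/5)·(32/5)/16³ = 27/50 kN
  M_A = M₀b(2a-b)/L² = 6·(32/5)·(2·(48/5)-(32/5))/16² = 48/25 kN·m
  R_B = -6M₀ab/L³ = -6·6·(48/5)·(32/5)/16³ = -27/50 kN
  M_B = M₀a(2b-a)/L² = 6·(48/5)·(2·(32/5)-(48/5))/16² = 18/25 kN·m
Load 3 — point force P=20 kN at a=16/3 m (b=L-a=32/3):
  R_A = Pb²(3a+b)/L³ = 20·(32/3)²·(3·(16/3)+(32/3))/16³ = 400/27 kN
  M_A = Pab²/L² = 20·(16/3)·(32/3)²/16² = 1280/27 kN·m
  R_B = Pa²(a+3b)/L³ = 20·(16/3)²·((16/3)+3·(32/3))/16³ = 140/27 kN
  M_B = -Pa²b/L² = -20·(16/3)²·(32/3)/16² = -640/27 kN·m
Load 4 — applied couple M₀=-11 kN·m at a=32/5 m (b=L-a=48/5):
  R_A = 6M₀ab/L³ = 6·(-11)·(32/5)·(48/5)/16³ = -99/100 kN
  M_A = M₀b(2a-b)/L² = (-11)·(48/5)·(2·(32/5)-(48/5))/16² = -33/25 kN·m
  R_B = -6M₀ab/L³ = -6·(-11)·(32/5)·(48/5)/16³ = 99/100 kN
  M_B = M₀a(2b-a)/L² = (-11)·(32/5)·(2·(48/5)-(32/5))/16² = -88/25 kN·m
Superposition: R_A = 32243/2160 kN, M_A = 12557/270 kN·m, R_B = 10957/2160 kN, M_B = -6481/270 kN·m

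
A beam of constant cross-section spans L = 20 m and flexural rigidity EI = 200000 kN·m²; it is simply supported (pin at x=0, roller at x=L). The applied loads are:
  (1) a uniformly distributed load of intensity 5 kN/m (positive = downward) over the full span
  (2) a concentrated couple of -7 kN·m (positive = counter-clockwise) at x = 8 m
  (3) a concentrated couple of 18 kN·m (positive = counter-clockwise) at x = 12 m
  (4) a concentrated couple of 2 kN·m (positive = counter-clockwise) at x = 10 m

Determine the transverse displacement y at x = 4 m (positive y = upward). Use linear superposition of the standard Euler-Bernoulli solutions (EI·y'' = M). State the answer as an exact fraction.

y(4) = -4739/150000 m

Load 1 — uniform load w=5 kN/m over full span:
  y_1 = -wx(L³-2Lx²+x³)/(24EI) = -5·4·(20³-2·20·4²+4³)/(24·200000) = -58/1875 m
Load 2 — applied couple M₀=-7 kN·m at a=8 m (b=L-a=12):
  y_2 = (M₀x³/(6L)+C₁x)/EI  [x≤a] with C₁=M₀(3b²-L²)/(6L)=-28/15 = ((-7)·4³/(6·20)+(-28/15)·4)/200000 = -7/125000 m
Load 3 — applied couple M₀=18 kN·m at a=12 m (b=L-a=8):
  y_3 = (M₀x³/(6L)+C₁x)/EI  [x≤a] with C₁=M₀(3b²-L²)/(6L)=-156/5 = (18·4³/(6·20)+(-156/5)·4)/200000 = -9/15625 m
Load 4 — applied couple M₀=2 kN·m at a=10 m (b=L-a=10):
  y_4 = (M₀x³/(6L)+C₁x)/EI  [x≤a] with C₁=M₀(3b²-L²)/(6L)=-5/3 = (2·4³/(6·20)+(-5/3)·4)/200000 = -7/250000 m
Superposition: y = Σ y_i = -4739/150000 m ≈ -0.031593 m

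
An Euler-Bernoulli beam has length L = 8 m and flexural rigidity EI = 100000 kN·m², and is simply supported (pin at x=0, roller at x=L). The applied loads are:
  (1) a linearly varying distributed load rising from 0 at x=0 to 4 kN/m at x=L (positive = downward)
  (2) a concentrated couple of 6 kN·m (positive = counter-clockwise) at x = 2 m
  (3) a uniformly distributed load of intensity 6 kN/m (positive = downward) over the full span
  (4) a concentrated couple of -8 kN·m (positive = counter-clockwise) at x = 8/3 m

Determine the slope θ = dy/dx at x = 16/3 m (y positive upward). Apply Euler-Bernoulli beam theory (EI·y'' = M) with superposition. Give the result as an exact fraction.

Load 1 — triangular load w₀=4 kN/m (0→w₀ over full span):
  θ_1 = -w₀(7L⁴-30L²x²+15x⁴)/(360LEI) = -4·(7·8⁴-30·8²·(16/3)²+15·(16/3)⁴)/(360·8·100000) = 728/3796875 rad
Load 2 — applied couple M₀=6 kN·m at a=2 m (b=L-a=6):
  θ_2 = (M₀x²/(2L)-M₀(x-a)+C₁)/EI  [x>a] with C₁=M₀(3b²-L²)/(6L)=11/2 = (6·(16/3)²/(2·8)-6·((16/3)-2)+(11/2))/100000 = -23/600000 rad
Load 3 — uniform load w=6 kN/m over full span:
  θ_3 = -w(L³-6Lx²+4x³)/(24EI) = -6·(8³-6·8·(16/3)²+4·(16/3)³)/(24·100000) = 52/84375 rad
Load 4 — applied couple M₀=-8 kN·m at a=8/3 m (b=L-a=16/3):
  θ_4 = (M₀x²/(2L)-M₀(x-a)+C₁)/EI  [x>a] with C₁=M₀(3b²-L²)/(6L)=-32/9 = ((-8)·(16/3)²/(2·8)-(-8)·((16/3)-(8/3))+(-32/9))/100000 = 1/28125 rad
Superposition: θ = Σ θ_i = 195677/243000000 rad ≈ 0.000805 rad

θ(16/3) = 195677/243000000 rad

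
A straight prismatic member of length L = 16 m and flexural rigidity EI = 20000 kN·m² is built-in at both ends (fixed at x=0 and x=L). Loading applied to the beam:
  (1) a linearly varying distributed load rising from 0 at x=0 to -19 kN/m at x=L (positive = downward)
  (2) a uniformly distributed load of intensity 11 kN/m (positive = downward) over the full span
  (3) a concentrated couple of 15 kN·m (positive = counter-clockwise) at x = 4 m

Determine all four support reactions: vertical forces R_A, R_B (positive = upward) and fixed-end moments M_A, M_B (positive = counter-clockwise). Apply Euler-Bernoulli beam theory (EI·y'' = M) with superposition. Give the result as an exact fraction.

Load 1 — triangular load w₀=-19 kN/m (0→w₀ over full span):
  R_A = 3w₀L/20 = 3·(-19)·16/20 = -228/5 kN
  M_A = w₀L²/30 = (-19)·16²/30 = -2432/15 kN·m
  R_B = 7w₀L/20 = 7·(-19)·16/20 = -532/5 kN
  M_B = -w₀L²/20 = -(-19)·16²/20 = 1216/5 kN·m
Load 2 — uniform load w=11 kN/m over full span:
  R_A = wL/2 = 11·16/2 = 88 kN
  M_A = wL²/12 = 11·16²/12 = 704/3 kN·m
  R_B = wL/2 = 11·16/2 = 88 kN
  M_B = -wL²/12 = -11·16²/12 = -704/3 kN·m
Load 3 — applied couple M₀=15 kN·m at a=4 m (b=L-a=12):
  R_A = 6M₀ab/L³ = 6·15·4·12/16³ = 135/128 kN
  M_A = M₀b(2a-b)/L² = 15·12·(2·4-12)/16² = -45/16 kN·m
  R_B = -6M₀ab/L³ = -6·15·4·12/16³ = -135/128 kN
  M_B = M₀a(2b-a)/L² = 15·4·(2·12-4)/16² = 75/16 kN·m
Superposition: R_A = 27811/640 kN, M_A = 16733/240 kN·m, R_B = -12451/640 kN, M_B = 3173/240 kN·m

R_A = 27811/640 kN, M_A = 16733/240 kN·m, R_B = -12451/640 kN, M_B = 3173/240 kN·m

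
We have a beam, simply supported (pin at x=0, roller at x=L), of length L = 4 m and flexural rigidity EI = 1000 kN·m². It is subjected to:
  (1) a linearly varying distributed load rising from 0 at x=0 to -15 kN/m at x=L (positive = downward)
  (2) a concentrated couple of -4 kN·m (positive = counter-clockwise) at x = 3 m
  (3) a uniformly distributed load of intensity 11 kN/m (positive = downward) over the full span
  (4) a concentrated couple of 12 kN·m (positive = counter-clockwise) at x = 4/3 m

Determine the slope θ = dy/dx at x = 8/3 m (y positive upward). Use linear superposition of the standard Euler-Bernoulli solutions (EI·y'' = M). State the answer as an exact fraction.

Load 1 — triangular load w₀=-15 kN/m (0→w₀ over full span):
  θ_1 = -w₀(7L⁴-30L²x²+15x⁴)/(360LEI) = -(-15)·(7·4⁴-30·4²·(8/3)²+15·(8/3)⁴)/(360·4·1000) = -91/10125 rad
Load 2 — applied couple M₀=-4 kN·m at a=3 m (b=L-a=1):
  θ_2 = (M₀x²/(2L)+C₁)/EI  [x≤a] with C₁=M₀(3b²-L²)/(6L)=13/6 = ((-4)·(8/3)²/(2·4)+(13/6))/1000 = -1/720 rad
Load 3 — uniform load w=11 kN/m over full span:
  θ_3 = -w(L³-6Lx²+4x³)/(24EI) = -11·(4³-6·4·(8/3)²+4·(8/3)³)/(24·1000) = 143/10125 rad
Load 4 — applied couple M₀=12 kN·m at a=4/3 m (b=L-a=8/3):
  θ_4 = (M₀x²/(2L)-M₀(x-a)+C₁)/EI  [x>a] with C₁=M₀(3b²-L²)/(6L)=8/3 = (12·(8/3)²/(2·4)-12·((8/3)-(4/3))+(8/3))/1000 = -1/375 rad
Superposition: θ = Σ θ_i = 7/6480 rad ≈ 0.001080 rad

θ(8/3) = 7/6480 rad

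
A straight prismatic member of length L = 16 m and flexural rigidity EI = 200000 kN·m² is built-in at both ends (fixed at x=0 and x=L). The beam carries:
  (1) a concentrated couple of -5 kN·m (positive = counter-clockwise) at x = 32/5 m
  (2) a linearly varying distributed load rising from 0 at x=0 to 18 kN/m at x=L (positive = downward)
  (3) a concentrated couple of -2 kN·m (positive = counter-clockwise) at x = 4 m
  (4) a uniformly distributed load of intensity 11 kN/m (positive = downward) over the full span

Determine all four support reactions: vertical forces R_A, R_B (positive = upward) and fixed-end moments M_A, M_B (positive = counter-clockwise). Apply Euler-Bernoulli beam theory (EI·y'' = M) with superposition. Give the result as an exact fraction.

R_A = 8359/64 kN, M_A = 9313/24 kN·m, R_B = 12121/64 kN, M_B = -11215/24 kN·m

Load 1 — applied couple M₀=-5 kN·m at a=32/5 m (b=L-a=48/5):
  R_A = 6M₀ab/L³ = 6·(-5)·(32/5)·(48/5)/16³ = -9/20 kN
  M_A = M₀b(2a-b)/L² = (-5)·(48/5)·(2·(32/5)-(48/5))/16² = -3/5 kN·m
  R_B = -6M₀ab/L³ = -6·(-5)·(32/5)·(48/5)/16³ = 9/20 kN
  M_B = M₀a(2b-a)/L² = (-5)·(32/5)·(2·(48/5)-(32/5))/16² = -8/5 kN·m
Load 2 — triangular load w₀=18 kN/m (0→w₀ over full span):
  R_A = 3w₀L/20 = 3·18·16/20 = 216/5 kN
  M_A = w₀L²/30 = 18·16²/30 = 768/5 kN·m
  R_B = 7w₀L/20 = 7·18·16/20 = 504/5 kN
  M_B = -w₀L²/20 = -18·16²/20 = -1152/5 kN·m
Load 3 — applied couple M₀=-2 kN·m at a=4 m (b=L-a=12):
  R_A = 6M₀ab/L³ = 6·(-2)·4·12/16³ = -9/64 kN
  M_A = M₀b(2a-b)/L² = (-2)·12·(2·4-12)/16² = 3/8 kN·m
  R_B = -6M₀ab/L³ = -6·(-2)·4·12/16³ = 9/64 kN
  M_B = M₀a(2b-a)/L² = (-2)·4·(2·12-4)/16² = -5/8 kN·m
Load 4 — uniform load w=11 kN/m over full span:
  R_A = wL/2 = 11·16/2 = 88 kN
  M_A = wL²/12 = 11·16²/12 = 704/3 kN·m
  R_B = wL/2 = 11·16/2 = 88 kN
  M_B = -wL²/12 = -11·16²/12 = -704/3 kN·m
Superposition: R_A = 8359/64 kN, M_A = 9313/24 kN·m, R_B = 12121/64 kN, M_B = -11215/24 kN·m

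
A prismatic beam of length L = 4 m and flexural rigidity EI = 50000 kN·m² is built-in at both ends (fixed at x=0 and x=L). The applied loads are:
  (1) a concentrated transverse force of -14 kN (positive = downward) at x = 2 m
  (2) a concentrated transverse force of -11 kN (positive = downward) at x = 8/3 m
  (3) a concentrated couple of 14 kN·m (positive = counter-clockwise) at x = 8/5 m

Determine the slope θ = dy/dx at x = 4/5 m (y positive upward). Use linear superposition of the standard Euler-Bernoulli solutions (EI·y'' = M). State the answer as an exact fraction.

θ(4/5) = 22459/210937500 rad

Load 1 — point force P=-14 kN at a=2 m (b=L-a=2):
  θ_1 = -Pb²x(2aL-(3a+b)x)/(2L³EI)  [x≤a] = -(-14)·2²·(4/5)·(2·2·4-(3·2+2)·(4/5))/(2·4³·50000) = 21/312500 rad
Load 2 — point force P=-11 kN at a=8/3 m (b=L-a=4/3):
  θ_2 = -Pb²x(2aL-(3a+b)x)/(2L³EI)  [x≤a] = -(-11)·(4/3)²·(4/5)·(2·(8/3)·4-(3·(8/3)+(4/3))·(4/5))/(2·4³·50000) = 143/4218750 rad
Load 3 — applied couple M₀=14 kN·m at a=8/5 m (b=L-a=12/5):
  θ_3 = (R_Ax²/2 - M_Ax)/EI  [x≤a] with R_A=126/25, M_A=42/25 = ((126/25)·(4/5)²/2 - (42/25)·(4/5))/50000 = 21/3906250 rad
Superposition: θ = Σ θ_i = 22459/210937500 rad ≈ 0.000106 rad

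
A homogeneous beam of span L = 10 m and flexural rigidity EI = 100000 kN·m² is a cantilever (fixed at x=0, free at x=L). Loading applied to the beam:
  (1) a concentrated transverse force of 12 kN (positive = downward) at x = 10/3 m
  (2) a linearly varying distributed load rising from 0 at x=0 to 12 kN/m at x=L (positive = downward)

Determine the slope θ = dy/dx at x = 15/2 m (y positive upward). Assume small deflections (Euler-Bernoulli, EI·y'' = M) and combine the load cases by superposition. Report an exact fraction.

θ(15/2) = -11807/768000 rad

Load 1 — point force P=12 kN at a=10/3 m (b=L-a=20/3):
  θ_1 = -Pa²/(2EI)  [x>a] = -12·(10/3)²/(2·100000) = -1/1500 rad
Load 2 — triangular load w₀=12 kN/m (0→w₀ over full span):
  θ_2 = (w₀Lx²/4-w₀L²x/3-w₀x⁴/(24L))/EI = (12·10·(15/2)²/4-12·10²·(15/2)/3-12·(15/2)⁴/(24·10))/100000 = -753/51200 rad
Superposition: θ = Σ θ_i = -11807/768000 rad ≈ -0.015374 rad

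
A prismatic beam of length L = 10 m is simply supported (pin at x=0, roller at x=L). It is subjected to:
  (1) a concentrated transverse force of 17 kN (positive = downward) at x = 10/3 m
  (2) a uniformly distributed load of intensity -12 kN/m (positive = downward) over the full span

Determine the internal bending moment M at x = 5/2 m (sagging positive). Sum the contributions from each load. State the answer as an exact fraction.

M(5/2) = -505/6 kN·m

Load 1 — point force P=17 kN at a=10/3 m (b=L-a=20/3):
  M_1 = Pbx/L  [x≤a] = 17·(20/3)·(5/2)/10 = 85/3 kN·m
Load 2 — uniform load w=-12 kN/m over full span:
  M_2 = wx(L-x)/2 = (-12)·(5/2)·(10-(5/2))/2 = -225/2 kN·m
Superposition: M = Σ M_i = -505/6 kN·m ≈ -84.166667 kN·m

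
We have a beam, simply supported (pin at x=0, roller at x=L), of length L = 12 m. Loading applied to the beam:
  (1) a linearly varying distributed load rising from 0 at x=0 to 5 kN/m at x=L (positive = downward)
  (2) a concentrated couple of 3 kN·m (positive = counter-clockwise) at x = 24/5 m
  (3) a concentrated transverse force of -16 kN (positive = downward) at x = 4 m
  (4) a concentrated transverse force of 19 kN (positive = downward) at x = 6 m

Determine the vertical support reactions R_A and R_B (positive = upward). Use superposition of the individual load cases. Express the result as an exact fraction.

R_A = 109/12 kN, R_B = 287/12 kN

Load 1 — triangular load w₀=5 kN/m (0→w₀ over full span):
  R_A = w₀L/6 = 5·12/6 = 10 kN
  R_B = w₀L/3 = 5·12/3 = 20 kN
Load 2 — applied couple M₀=3 kN·m at a=24/5 m (b=L-a=36/5):
  R_A = M₀/L = 3/12 = 1/4 kN
  R_B = -M₀/L = -3/12 = -1/4 kN
Load 3 — point force P=-16 kN at a=4 m (b=L-a=8):
  R_A = Pb/L = (-16)·8/12 = -32/3 kN
  R_B = Pa/L = (-16)·4/12 = -16/3 kN
Load 4 — point force P=19 kN at a=6 m (b=L-a=6):
  R_A = Pb/L = 19·6/12 = 19/2 kN
  R_B = Pa/L = 19·6/12 = 19/2 kN
Superposition: R_A = 109/12 kN, R_B = 287/12 kN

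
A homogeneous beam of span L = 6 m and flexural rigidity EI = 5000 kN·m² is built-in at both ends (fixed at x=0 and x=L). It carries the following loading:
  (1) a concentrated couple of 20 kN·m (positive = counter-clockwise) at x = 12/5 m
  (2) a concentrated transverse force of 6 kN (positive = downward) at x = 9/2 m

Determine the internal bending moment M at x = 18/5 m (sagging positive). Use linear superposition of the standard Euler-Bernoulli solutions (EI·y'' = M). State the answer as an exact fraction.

Load 1 — applied couple M₀=20 kN·m at a=12/5 m (b=L-a=18/5):
  M_1 = R_Ax - M_A - M₀  [x>a] with R_A=24/5, M_A=12/5 = (24/5)·(18/5) - (12/5) - 20 = -128/25 kN·m
Load 2 — point force P=6 kN at a=9/2 m (b=L-a=3/2):
  M_2 = Pb²(3a+b)x/L³ - Pab²/L²  [x≤a] = 6·(3/2)²·(3·(9/2)+(3/2))·(18/5)/6³ - 6·(9/2)·(3/2)²/6² = 27/16 kN·m
Superposition: M = Σ M_i = -1373/400 kN·m ≈ -3.432500 kN·m

M(18/5) = -1373/400 kN·m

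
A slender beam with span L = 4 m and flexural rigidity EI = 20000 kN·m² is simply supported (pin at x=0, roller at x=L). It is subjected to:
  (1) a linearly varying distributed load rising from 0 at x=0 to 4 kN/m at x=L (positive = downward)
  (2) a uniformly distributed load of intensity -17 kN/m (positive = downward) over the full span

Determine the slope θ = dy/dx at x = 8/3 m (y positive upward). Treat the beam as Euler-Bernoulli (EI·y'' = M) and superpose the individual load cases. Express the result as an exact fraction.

θ(8/3) = -2951/3037500 rad

Load 1 — triangular load w₀=4 kN/m (0→w₀ over full span):
  θ_1 = -w₀(7L⁴-30L²x²+15x⁴)/(360LEI) = -4·(7·4⁴-30·4²·(8/3)²+15·(8/3)⁴)/(360·4·20000) = 91/759375 rad
Load 2 — uniform load w=-17 kN/m over full span:
  θ_2 = -w(L³-6Lx²+4x³)/(24EI) = -(-17)·(4³-6·4·(8/3)²+4·(8/3)³)/(24·20000) = -221/202500 rad
Superposition: θ = Σ θ_i = -2951/3037500 rad ≈ -0.000972 rad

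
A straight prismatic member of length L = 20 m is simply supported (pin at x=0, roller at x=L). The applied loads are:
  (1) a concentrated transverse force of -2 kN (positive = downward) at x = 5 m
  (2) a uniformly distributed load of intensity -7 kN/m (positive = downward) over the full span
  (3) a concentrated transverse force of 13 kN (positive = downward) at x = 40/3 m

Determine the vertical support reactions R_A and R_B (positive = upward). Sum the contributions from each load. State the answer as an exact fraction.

R_A = -403/6 kN, R_B = -371/6 kN

Load 1 — point force P=-2 kN at a=5 m (b=L-a=15):
  R_A = Pb/L = (-2)·15/20 = -3/2 kN
  R_B = Pa/L = (-2)·5/20 = -1/2 kN
Load 2 — uniform load w=-7 kN/m over full span:
  R_A = wL/2 = (-7)·20/2 = -70 kN
  R_B = wL/2 = (-7)·20/2 = -70 kN
Load 3 — point force P=13 kN at a=40/3 m (b=L-a=20/3):
  R_A = Pb/L = 13·(20/3)/20 = 13/3 kN
  R_B = Pa/L = 13·(40/3)/20 = 26/3 kN
Superposition: R_A = -403/6 kN, R_B = -371/6 kN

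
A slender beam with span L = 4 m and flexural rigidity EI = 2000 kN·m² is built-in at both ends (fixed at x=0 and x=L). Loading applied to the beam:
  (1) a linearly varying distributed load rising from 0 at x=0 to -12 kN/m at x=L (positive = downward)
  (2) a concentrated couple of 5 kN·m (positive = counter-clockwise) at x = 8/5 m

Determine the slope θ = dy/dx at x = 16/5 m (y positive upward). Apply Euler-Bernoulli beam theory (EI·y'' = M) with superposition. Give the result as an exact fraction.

θ(16/5) = -311/156250 rad

Load 1 — triangular load w₀=-12 kN/m (0→w₀ over full span):
  θ_1 = -w₀(2x(L-x)(L-2x)(x+2L)+x²(L-x)²)/(120LEI) = -(-12)·(2·(16/5)·(4-(16/5))·(4-2·(16/5))·((16/5)+2·4)+(16/5)²·(4-(16/5))²)/(120·4·2000) = -128/78125 rad
Load 2 — applied couple M₀=5 kN·m at a=8/5 m (b=L-a=12/5):
  θ_2 = (R_Ax²/2 - M_Ax - M₀(x-a))/EI  [x>a] with R_A=9/5, M_A=3/5 = ((9/5)·(16/5)²/2 - (3/5)·(16/5) - 5·((16/5)-(8/5)))/2000 = -11/31250 rad
Superposition: θ = Σ θ_i = -311/156250 rad ≈ -0.001990 rad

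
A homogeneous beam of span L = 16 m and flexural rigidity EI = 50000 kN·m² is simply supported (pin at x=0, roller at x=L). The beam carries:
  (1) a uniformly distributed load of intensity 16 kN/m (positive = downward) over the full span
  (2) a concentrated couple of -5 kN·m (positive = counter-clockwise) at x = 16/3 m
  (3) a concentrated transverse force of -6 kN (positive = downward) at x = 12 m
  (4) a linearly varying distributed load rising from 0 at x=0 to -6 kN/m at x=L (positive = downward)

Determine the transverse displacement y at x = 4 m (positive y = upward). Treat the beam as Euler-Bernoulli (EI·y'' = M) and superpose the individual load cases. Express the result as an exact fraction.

Load 1 — uniform load w=16 kN/m over full span:
  y_1 = -wx(L³-2Lx²+x³)/(24EI) = -16·4·(16³-2·16·4²+4³)/(24·50000) = -608/3125 m
Load 2 — applied couple M₀=-5 kN·m at a=16/3 m (b=L-a=32/3):
  y_2 = (M₀x³/(6L)+C₁x)/EI  [x≤a] with C₁=M₀(3b²-L²)/(6L)=-40/9 = ((-5)·4³/(6·16)+(-40/9)·4)/50000 = -19/45000 m
Load 3 — point force P=-6 kN at a=12 m (b=L-a=4):
  y_3 = -Pbx(L²-b²-x²)/(6LEI)  [x≤a] = -(-6)·4·4·(16²-4²-4²)/(6·16·50000) = 14/3125 m
Load 4 — triangular load w₀=-6 kN/m (0→w₀ over full span):
  y_4 = -w₀x(7L⁴-10L²x²+3x⁴)/(360LEI) = -(-6)·4·(7·16⁴-10·16²·4²+3·4⁴)/(360·16·50000) = 109/3125 m
Superposition: y = Σ y_i = -7003/45000 m ≈ -0.155622 m

y(4) = -7003/45000 m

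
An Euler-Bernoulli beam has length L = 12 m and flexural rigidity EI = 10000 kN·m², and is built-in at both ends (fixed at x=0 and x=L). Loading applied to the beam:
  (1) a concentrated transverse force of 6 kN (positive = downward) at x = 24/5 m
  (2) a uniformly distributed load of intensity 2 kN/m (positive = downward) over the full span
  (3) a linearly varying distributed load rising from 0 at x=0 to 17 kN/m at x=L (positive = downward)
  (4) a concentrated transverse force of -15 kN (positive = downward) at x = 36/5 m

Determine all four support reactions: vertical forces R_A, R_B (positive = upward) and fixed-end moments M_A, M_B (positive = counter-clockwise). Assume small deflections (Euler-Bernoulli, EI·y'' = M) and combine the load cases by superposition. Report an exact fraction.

R_A = 5151/125 kN, M_A = 12336/125 kN·m, R_B = 9474/125 kN, M_B = -15924/125 kN·m

Load 1 — point force P=6 kN at a=24/5 m (b=L-a=36/5):
  R_A = Pb²(3a+b)/L³ = 6·(36/5)²·(3·(24/5)+(36/5))/12³ = 486/125 kN
  M_A = Pab²/L² = 6·(24/5)·(36/5)²/12² = 1296/125 kN·m
  R_B = Pa²(a+3b)/L³ = 6·(24/5)²·((24/5)+3·(36/5))/12³ = 264/125 kN
  M_B = -Pa²b/L² = -6·(24/5)²·(36/5)/12² = -864/125 kN·m
Load 2 — uniform load w=2 kN/m over full span:
  R_A = wL/2 = 2·12/2 = 12 kN
  M_A = wL²/12 = 2·12²/12 = 24 kN·m
  R_B = wL/2 = 2·12/2 = 12 kN
  M_B = -wL²/12 = -2·12²/12 = -24 kN·m
Load 3 — triangular load w₀=17 kN/m (0→w₀ over full span):
  R_A = 3w₀L/20 = 3·17·12/20 = 153/5 kN
  M_A = w₀L²/30 = 17·12²/30 = 408/5 kN·m
  R_B = 7w₀L/20 = 7·17·12/20 = 357/5 kN
  M_B = -w₀L²/20 = -17·12²/20 = -612/5 kN·m
Load 4 — point force P=-15 kN at a=36/5 m (b=L-a=24/5):
  R_A = Pb²(3a+b)/L³ = (-15)·(24/5)²·(3·(36/5)+(24/5))/12³ = -132/25 kN
  M_A = Pab²/L² = (-15)·(36/5)·(24/5)²/12² = -432/25 kN·m
  R_B = Pa²(a+3b)/L³ = (-15)·(36/5)²·((36/5)+3·(24/5))/12³ = -243/25 kN
  M_B = -Pa²b/L² = -(-15)·(36/5)²·(24/5)/12² = 648/25 kN·m
Superposition: R_A = 5151/125 kN, M_A = 12336/125 kN·m, R_B = 9474/125 kN, M_B = -15924/125 kN·m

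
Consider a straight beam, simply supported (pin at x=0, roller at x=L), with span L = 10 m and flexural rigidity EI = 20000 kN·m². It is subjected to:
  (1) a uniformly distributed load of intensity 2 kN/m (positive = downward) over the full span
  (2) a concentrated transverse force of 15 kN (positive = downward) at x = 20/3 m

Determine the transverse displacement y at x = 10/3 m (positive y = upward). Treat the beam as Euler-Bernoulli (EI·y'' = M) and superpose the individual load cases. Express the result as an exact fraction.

y(10/3) = -43/1944 m

Load 1 — uniform load w=2 kN/m over full span:
  y_1 = -wx(L³-2Lx²+x³)/(24EI) = -2·(10/3)·(10³-2·10·(10/3)²+(10/3)³)/(24·20000) = -11/972 m
Load 2 — point force P=15 kN at a=20/3 m (b=L-a=10/3):
  y_2 = -Pbx(L²-b²-x²)/(6LEI)  [x≤a] = -15·(10/3)·(10/3)·(10²-(10/3)²-(10/3)²)/(6·10·20000) = -7/648 m
Superposition: y = Σ y_i = -43/1944 m ≈ -0.022119 m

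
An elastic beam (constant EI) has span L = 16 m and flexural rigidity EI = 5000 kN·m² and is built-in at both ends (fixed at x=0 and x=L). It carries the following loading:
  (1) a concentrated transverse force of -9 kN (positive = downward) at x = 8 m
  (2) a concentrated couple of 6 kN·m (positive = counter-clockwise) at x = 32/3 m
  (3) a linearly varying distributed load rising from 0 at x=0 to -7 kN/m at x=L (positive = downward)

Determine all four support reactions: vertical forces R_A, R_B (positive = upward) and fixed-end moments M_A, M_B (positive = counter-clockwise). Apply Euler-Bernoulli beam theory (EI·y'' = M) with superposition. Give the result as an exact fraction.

Load 1 — point force P=-9 kN at a=8 m (b=L-a=8):
  R_A = Pb²(3a+b)/L³ = (-9)·8²·(3·8+8)/16³ = -9/2 kN
  M_A = Pab²/L² = (-9)·8·8²/16² = -18 kN·m
  R_B = Pa²(a+3b)/L³ = (-9)·8²·(8+3·8)/16³ = -9/2 kN
  M_B = -Pa²b/L² = -(-9)·8²·8/16² = 18 kN·m
Load 2 — applied couple M₀=6 kN·m at a=32/3 m (b=L-a=16/3):
  R_A = 6M₀ab/L³ = 6·6·(32/3)·(16/3)/16³ = 1/2 kN
  M_A = M₀b(2a-b)/L² = 6·(16/3)·(2·(32/3)-(16/3))/16² = 2 kN·m
  R_B = -6M₀ab/L³ = -6·6·(32/3)·(16/3)/16³ = -1/2 kN
  M_B = M₀a(2b-a)/L² = 6·(32/3)·(2·(16/3)-(32/3))/16² = 0 kN·m
Load 3 — triangular load w₀=-7 kN/m (0→w₀ over full span):
  R_A = 3w₀L/20 = 3·(-7)·16/20 = -84/5 kN
  M_A = w₀L²/30 = (-7)·16²/30 = -896/15 kN·m
  R_B = 7w₀L/20 = 7·(-7)·16/20 = -196/5 kN
  M_B = -w₀L²/20 = -(-7)·16²/20 = 448/5 kN·m
Superposition: R_A = -104/5 kN, M_A = -1136/15 kN·m, R_B = -221/5 kN, M_B = 538/5 kN·m

R_A = -104/5 kN, M_A = -1136/15 kN·m, R_B = -221/5 kN, M_B = 538/5 kN·m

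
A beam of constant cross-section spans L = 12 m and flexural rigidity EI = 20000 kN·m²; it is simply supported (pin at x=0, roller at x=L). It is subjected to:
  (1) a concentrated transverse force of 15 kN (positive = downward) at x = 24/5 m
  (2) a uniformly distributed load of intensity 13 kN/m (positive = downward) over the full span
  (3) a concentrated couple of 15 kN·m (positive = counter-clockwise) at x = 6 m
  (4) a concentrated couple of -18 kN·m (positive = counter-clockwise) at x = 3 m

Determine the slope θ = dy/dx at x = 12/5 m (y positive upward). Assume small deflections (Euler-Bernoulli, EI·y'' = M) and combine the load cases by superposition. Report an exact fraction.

Load 1 — point force P=15 kN at a=24/5 m (b=L-a=36/5):
  θ_1 = -Pb(L²-b²-3x²)/(6LEI)  [x≤a] = -15·(36/5)·(12²-(36/5)²-3·(12/5)²)/(6·12·20000) = -351/62500 rad
Load 2 — uniform load w=13 kN/m over full span:
  θ_2 = -w(L³-6Lx²+4x³)/(24EI) = -13·(12³-6·12·(12/5)²+4·(12/5)³)/(24·20000) = -11583/312500 rad
Load 3 — applied couple M₀=15 kN·m at a=6 m (b=L-a=6):
  θ_3 = (M₀x²/(2L)+C₁)/EI  [x≤a] with C₁=M₀(3b²-L²)/(6L)=-15/2 = (15·(12/5)²/(2·12)+(-15/2))/20000 = -39/200000 rad
Load 4 — applied couple M₀=-18 kN·m at a=3 m (b=L-a=9):
  θ_4 = (M₀x²/(2L)+C₁)/EI  [x≤a] with C₁=M₀(3b²-L²)/(6L)=-99/4 = ((-18)·(12/5)²/(2·12)+(-99/4))/20000 = -2907/2000000 rad
Superposition: θ = Σ θ_i = -443301/10000000 rad ≈ -0.044330 rad

θ(12/5) = -443301/10000000 rad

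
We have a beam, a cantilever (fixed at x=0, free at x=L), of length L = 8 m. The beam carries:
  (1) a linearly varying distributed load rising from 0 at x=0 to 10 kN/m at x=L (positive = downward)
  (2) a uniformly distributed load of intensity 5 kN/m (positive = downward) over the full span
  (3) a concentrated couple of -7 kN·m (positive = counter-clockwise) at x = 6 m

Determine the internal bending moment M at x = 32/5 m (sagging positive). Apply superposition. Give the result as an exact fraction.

M(32/5) = -1376/75 kN·m

Load 1 — triangular load w₀=10 kN/m (0→w₀ over full span):
  M_1 = w₀Lx/2 - w₀L²/3 - w₀x³/(6L) = 10·8·(32/5)/2 - 10·8²/3 - 10·(32/5)³/(6·8) = -896/75 kN·m
Load 2 — uniform load w=5 kN/m over full span:
  M_2 = -w(L-x)²/2 = -5·(8-(32/5))²/2 = -32/5 kN·m
Load 3 — applied couple M₀=-7 kN·m at a=6 m (b=L-a=2):
  M_3 = 0  [x>a] = 0 kN·m
Superposition: M = Σ M_i = -1376/75 kN·m ≈ -18.346667 kN·m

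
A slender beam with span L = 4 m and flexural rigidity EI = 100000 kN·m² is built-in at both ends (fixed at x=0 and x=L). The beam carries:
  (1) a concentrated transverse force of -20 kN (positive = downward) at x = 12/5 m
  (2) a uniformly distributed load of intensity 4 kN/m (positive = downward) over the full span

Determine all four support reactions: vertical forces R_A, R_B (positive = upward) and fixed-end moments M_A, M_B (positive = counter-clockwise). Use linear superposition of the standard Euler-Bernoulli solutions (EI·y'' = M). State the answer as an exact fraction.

Load 1 — point force P=-20 kN at a=12/5 m (b=L-a=8/5):
  R_A = Pb²(3a+b)/L³ = (-20)·(8/5)²·(3·(12/5)+(8/5))/4³ = -176/25 kN
  M_A = Pab²/L² = (-20)·(12/5)·(8/5)²/4² = -192/25 kN·m
  R_B = Pa²(a+3b)/L³ = (-20)·(12/5)²·((12/5)+3·(8/5))/4³ = -324/25 kN
  M_B = -Pa²b/L² = -(-20)·(12/5)²·(8/5)/4² = 288/25 kN·m
Load 2 — uniform load w=4 kN/m over full span:
  R_A = wL/2 = 4·4/2 = 8 kN
  M_A = wL²/12 = 4·4²/12 = 16/3 kN·m
  R_B = wL/2 = 4·4/2 = 8 kN
  M_B = -wL²/12 = -4·4²/12 = -16/3 kN·m
Superposition: R_A = 24/25 kN, M_A = -176/75 kN·m, R_B = -124/25 kN, M_B = 464/75 kN·m

R_A = 24/25 kN, M_A = -176/75 kN·m, R_B = -124/25 kN, M_B = 464/75 kN·m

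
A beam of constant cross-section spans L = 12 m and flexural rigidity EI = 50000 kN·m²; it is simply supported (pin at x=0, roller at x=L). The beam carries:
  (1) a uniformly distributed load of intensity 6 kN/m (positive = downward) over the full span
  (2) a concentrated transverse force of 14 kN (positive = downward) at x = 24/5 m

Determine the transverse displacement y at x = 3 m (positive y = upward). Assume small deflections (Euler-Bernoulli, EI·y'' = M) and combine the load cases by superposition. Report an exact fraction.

Load 1 — uniform load w=6 kN/m over full span:
  y_1 = -wx(L³-2Lx²+x³)/(24EI) = -6·3·(12³-2·12·3²+3³)/(24·50000) = -4617/200000 m
Load 2 — point force P=14 kN at a=24/5 m (b=L-a=36/5):
  y_2 = -Pbx(L²-b²-x²)/(6LEI)  [x≤a] = -14·(36/5)·3·(12²-(36/5)²-3²)/(6·12·50000) = -43659/6250000 m
Superposition: y = Σ y_i = -751761/25000000 m ≈ -0.030070 m

y(3) = -751761/25000000 m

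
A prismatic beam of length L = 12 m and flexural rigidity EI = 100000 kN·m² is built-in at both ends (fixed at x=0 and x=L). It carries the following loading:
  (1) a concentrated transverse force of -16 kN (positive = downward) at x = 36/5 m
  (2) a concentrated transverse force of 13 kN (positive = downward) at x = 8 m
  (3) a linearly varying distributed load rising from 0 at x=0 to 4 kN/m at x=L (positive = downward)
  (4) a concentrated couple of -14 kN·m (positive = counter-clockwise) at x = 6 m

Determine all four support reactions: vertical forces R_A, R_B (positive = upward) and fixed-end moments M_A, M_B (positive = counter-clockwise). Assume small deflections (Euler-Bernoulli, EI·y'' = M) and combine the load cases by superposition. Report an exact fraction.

R_A = 43043/13500 kN, M_A = 19853/2250 kN·m, R_B = 240457/13500 kN, M_B = -62467/2250 kN·m

Load 1 — point force P=-16 kN at a=36/5 m (b=L-a=24/5):
  R_A = Pb²(3a+b)/L³ = (-16)·(24/5)²·(3·(36/5)+(24/5))/12³ = -704/125 kN
  M_A = Pab²/L² = (-16)·(36/5)·(24/5)²/12² = -2304/125 kN·m
  R_B = Pa²(a+3b)/L³ = (-16)·(36/5)²·((36/5)+3·(24/5))/12³ = -1296/125 kN
  M_B = -Pa²b/L² = -(-16)·(36/5)²·(24/5)/12² = 3456/125 kN·m
Load 2 — point force P=13 kN at a=8 m (b=L-a=4):
  R_A = Pb²(3a+b)/L³ = 13·4²·(3·8+4)/12³ = 91/27 kN
  M_A = Pab²/L² = 13·8·4²/12² = 104/9 kN·m
  R_B = Pa²(a+3b)/L³ = 13·8²·(8+3·4)/12³ = 260/27 kN
  M_B = -Pa²b/L² = -13·8²·4/12² = -208/9 kN·m
Load 3 — triangular load w₀=4 kN/m (0→w₀ over full span):
  R_A = 3w₀L/20 = 3·4·12/20 = 36/5 kN
  M_A = w₀L²/30 = 4·12²/30 = 96/5 kN·m
  R_B = 7w₀L/20 = 7·4·12/20 = 84/5 kN
  M_B = -w₀L²/20 = -4·12²/20 = -144/5 kN·m
Load 4 — applied couple M₀=-14 kN·m at a=6 m (b=L-a=6):
  R_A = 6M₀ab/L³ = 6·(-14)·6·6/12³ = -7/4 kN
  M_A = M₀b(2a-b)/L² = (-14)·6·(2·6-6)/12² = -7/2 kN·m
  R_B = -6M₀ab/L³ = -6·(-14)·6·6/12³ = 7/4 kN
  M_B = M₀a(2b-a)/L² = (-14)·6·(2·6-6)/12² = -7/2 kN·m
Superposition: R_A = 43043/13500 kN, M_A = 19853/2250 kN·m, R_B = 240457/13500 kN, M_B = -62467/2250 kN·m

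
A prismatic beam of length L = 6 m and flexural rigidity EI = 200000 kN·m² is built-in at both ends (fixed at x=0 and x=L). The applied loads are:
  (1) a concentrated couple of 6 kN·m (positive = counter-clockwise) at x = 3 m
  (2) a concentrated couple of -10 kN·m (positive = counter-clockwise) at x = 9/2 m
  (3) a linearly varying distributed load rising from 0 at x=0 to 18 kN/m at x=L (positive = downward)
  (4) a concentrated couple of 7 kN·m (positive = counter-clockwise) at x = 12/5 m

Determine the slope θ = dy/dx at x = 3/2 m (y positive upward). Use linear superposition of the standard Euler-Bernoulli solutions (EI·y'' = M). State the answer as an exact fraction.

θ(3/2) = -38919/640000000 rad

Load 1 — applied couple M₀=6 kN·m at a=3 m (b=L-a=3):
  θ_1 = (R_Ax²/2 - M_Ax)/EI  [x≤a] with R_A=3/2, M_A=3/2 = ((3/2)·(3/2)²/2 - (3/2)·(3/2))/200000 = -9/3200000 rad
Load 2 — applied couple M₀=-10 kN·m at a=9/2 m (b=L-a=3/2):
  θ_2 = (R_Ax²/2 - M_Ax)/EI  [x≤a] with R_A=-15/8, M_A=-25/8 = ((-15/8)·(3/2)²/2 - (-25/8)·(3/2))/200000 = 33/2560000 rad
Load 3 — triangular load w₀=18 kN/m (0→w₀ over full span):
  θ_3 = -w₀(2x(L-x)(L-2x)(x+2L)+x²(L-x)²)/(120LEI) = -18·(2·(3/2)·(6-(3/2))·(6-2·(3/2))·((3/2)+2·6)+(3/2)²·(6-(3/2))²)/(120·6·200000) = -9477/128000000 rad
Load 4 — applied couple M₀=7 kN·m at a=12/5 m (b=L-a=18/5):
  θ_4 = (R_Ax²/2 - M_Ax)/EI  [x≤a] with R_A=42/25, M_A=21/25 = ((42/25)·(3/2)²/2 - (21/25)·(3/2))/200000 = 63/20000000 rad
Superposition: θ = Σ θ_i = -38919/640000000 rad ≈ -0.000061 rad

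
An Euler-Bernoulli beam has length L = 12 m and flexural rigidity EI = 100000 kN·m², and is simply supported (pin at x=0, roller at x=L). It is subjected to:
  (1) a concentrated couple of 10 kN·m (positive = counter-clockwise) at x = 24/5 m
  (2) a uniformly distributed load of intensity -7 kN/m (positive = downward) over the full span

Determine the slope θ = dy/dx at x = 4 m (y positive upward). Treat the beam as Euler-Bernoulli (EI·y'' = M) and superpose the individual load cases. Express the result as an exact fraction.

θ(4) = 941/375000 rad

Load 1 — applied couple M₀=10 kN·m at a=24/5 m (b=L-a=36/5):
  θ_1 = (M₀x²/(2L)+C₁)/EI  [x≤a] with C₁=M₀(3b²-L²)/(6L)=8/5 = (10·4²/(2·12)+(8/5))/100000 = 31/375000 rad
Load 2 — uniform load w=-7 kN/m over full span:
  θ_2 = -w(L³-6Lx²+4x³)/(24EI) = -(-7)·(12³-6·12·4²+4·4³)/(24·100000) = 91/37500 rad
Superposition: θ = Σ θ_i = 941/375000 rad ≈ 0.002509 rad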